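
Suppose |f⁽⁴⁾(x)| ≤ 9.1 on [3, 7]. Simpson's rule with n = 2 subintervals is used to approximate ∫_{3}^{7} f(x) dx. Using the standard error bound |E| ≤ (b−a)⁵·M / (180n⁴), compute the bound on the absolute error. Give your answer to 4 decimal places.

3.2356

|E| ≤ (4)⁵·9.1 / (180·2⁴) = 9318.4/2880 = 3.2356.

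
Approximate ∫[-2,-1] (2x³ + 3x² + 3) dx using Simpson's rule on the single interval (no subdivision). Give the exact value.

S = (b−a)/6 · [f(-2) + 4f(-1.5) + f(-1)] = 0.166667·[(-1) + 4·3 + 4] = 2.5.

2.5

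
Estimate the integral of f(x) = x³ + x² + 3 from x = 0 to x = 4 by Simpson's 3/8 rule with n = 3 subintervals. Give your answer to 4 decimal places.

97.3333

h = (4 − 0)/3 = 1.333333.
Nodes x₀,…,x₃ = 0, 1.333333, 2.666667, 4.
f(x) = x³ + x² + 3: f₀=3, f₁=7.148148, f₂=29.074074, f₃=83.
(3h/8)·[f₀ + 3f₁ + 3f₂ + f₃] = 0.5·(194.666667) = 97.3333.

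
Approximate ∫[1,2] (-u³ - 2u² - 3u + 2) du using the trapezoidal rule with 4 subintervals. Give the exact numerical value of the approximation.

h = (2 − 1)/4 = 0.25.
Nodes u₀,…,u₄ = 1, 1.25, 1.5, 1.75, 2.
f(u) = -u³ - 2u² - 3u + 2: f₀=-4, f₁=-6.828125, f₂=-10.375, f₃=-14.734375, f₄=-20.
(h/2)·[f₀ + 2f₁ + 2f₂ + 2f₃ + f₄] = 0.125·(-87.875) = -10.984375.

-10.984375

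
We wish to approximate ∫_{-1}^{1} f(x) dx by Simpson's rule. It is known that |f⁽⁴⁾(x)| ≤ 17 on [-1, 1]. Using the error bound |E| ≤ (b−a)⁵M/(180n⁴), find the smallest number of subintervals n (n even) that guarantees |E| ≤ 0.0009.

8

Need 544/(180n⁴) ≤ 0.0009.
n⁴ ≥ 544/(180·0.0009) = 3358.02 ⇒ n ≥ 7.6124, so the smallest even n is 8. (n must be even for Simpson's rule.)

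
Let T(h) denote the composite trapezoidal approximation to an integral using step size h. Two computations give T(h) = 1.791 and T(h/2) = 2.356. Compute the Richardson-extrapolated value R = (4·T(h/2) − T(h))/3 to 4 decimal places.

R = (4·T(h/2) − T(h)) / 3 = (4·2.356 − 1.791)/3 = (7.633)/3 = 2.5443.

2.5443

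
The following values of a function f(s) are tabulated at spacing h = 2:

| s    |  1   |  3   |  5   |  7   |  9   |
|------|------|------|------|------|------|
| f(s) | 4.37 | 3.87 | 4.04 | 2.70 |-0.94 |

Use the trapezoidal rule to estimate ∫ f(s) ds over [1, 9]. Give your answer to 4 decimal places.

24.6500

h = 2, n = 4.
(h/2)·[y₀ + 2y₁ + 2y₂ + 2y₃ + y₄] = 1·(24.65) = 24.6500.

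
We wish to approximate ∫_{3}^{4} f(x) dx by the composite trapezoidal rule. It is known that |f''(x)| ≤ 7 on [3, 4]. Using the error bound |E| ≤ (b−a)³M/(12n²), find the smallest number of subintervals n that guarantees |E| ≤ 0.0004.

39

Need 7/(12n²) ≤ 0.0004.
n² ≥ 7/(12·0.0004) = 1458.33 ⇒ n ≥ 38.1881, so the smallest n is 39.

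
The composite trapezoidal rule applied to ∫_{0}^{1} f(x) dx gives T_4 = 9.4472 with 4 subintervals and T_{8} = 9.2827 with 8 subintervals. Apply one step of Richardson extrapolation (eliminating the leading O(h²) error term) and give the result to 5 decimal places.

R = (4·T_{8} − T_4) / 3 = (4·9.2827 − 9.4472)/3 = (27.6836)/3 = 9.22787.

9.22787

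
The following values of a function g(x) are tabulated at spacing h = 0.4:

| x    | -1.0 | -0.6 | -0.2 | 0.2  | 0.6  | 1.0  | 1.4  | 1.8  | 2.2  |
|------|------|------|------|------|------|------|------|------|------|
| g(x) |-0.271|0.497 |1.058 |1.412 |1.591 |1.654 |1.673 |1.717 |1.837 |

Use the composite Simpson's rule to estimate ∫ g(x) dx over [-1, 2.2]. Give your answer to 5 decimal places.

4.17733

h = 0.4, n = 8.
(h/3)·[y₀ + 4y₁ + 2y₂ + 4y₃ + 2y₄ + 4y₅ + 2y₆ + 4y₇ + y₈] = 0.133333·(31.330) = 4.17733.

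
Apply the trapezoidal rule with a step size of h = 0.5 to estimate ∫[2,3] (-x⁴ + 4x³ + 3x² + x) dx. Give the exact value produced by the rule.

h = (3 − 2)/2 = 0.5.
Nodes x₀,…,x₂ = 2, 2.5, 3.
f(x) = -x⁴ + 4x³ + 3x² + x: f₀=30, f₁=44.6875, f₂=57.
(h/2)·[f₀ + 2f₁ + f₂] = 0.25·(176.375) = 44.09375.

44.09375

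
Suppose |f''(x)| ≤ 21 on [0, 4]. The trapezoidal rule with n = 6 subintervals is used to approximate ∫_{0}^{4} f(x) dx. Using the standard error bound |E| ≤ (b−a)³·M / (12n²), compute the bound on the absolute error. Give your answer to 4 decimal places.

|E| ≤ (4)³·21 / (12·6²) = 1344/432 = 3.1111.

3.1111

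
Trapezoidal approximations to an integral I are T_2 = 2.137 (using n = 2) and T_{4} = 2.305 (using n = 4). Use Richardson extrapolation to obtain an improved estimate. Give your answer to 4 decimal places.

2.3610

R = (4·T_{4} − T_2) / 3 = (4·2.305 − 2.137)/3 = (7.083)/3 = 2.3610.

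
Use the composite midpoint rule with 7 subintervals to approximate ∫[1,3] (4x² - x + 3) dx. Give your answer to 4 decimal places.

h = (3 − 1)/7 = 0.285714.
Midpoints m₁,…,m₇ = 1.142857, 1.428571, 1.714286, 2, 2.285714, 2.571429, 2.857143.
f(m₁)=7.081633, f(m₂)=9.734694, f(m₃)=13.040816, f(m₄)=17, f(m₅)=21.612245, f(m₆)=26.877551, f(m₇)=32.795918.
h·[f(m₁) + f(m₂) + f(m₃) + f(m₄) + f(m₅) + f(m₆) + f(m₇)] = 0.285714·(128.142857) = 36.6122.

36.6122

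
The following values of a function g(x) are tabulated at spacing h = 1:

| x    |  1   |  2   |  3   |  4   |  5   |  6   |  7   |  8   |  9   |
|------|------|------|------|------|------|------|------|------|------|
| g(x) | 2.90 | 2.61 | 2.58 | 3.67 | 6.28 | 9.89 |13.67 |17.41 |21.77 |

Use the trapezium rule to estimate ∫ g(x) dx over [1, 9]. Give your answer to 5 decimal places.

h = 1, n = 8.
(h/2)·[y₀ + 2y₁ + 2y₂ + 2y₃ + 2y₄ + 2y₅ + 2y₆ + 2y₇ + y₈] = 0.5·(136.89) = 68.44500.

68.44500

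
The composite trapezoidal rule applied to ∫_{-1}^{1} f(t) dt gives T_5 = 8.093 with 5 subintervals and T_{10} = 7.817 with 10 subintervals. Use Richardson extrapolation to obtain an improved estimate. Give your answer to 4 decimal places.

7.7250

R = (4·T_{10} − T_5) / 3 = (4·7.817 − 8.093)/3 = (23.175)/3 = 7.7250.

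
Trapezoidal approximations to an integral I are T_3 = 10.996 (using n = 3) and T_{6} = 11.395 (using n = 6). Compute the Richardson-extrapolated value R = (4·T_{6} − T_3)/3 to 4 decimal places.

R = (4·T_{6} − T_3) / 3 = (4·11.395 − 10.996)/3 = (34.584)/3 = 11.5280.

11.5280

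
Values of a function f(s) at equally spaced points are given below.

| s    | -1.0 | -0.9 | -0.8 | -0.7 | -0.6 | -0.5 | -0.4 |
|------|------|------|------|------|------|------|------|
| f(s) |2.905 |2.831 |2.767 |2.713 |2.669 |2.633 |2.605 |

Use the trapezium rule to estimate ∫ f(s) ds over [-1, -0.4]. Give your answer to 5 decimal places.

h = 0.1, n = 6.
(h/2)·[y₀ + 2y₁ + 2y₂ + 2y₃ + 2y₄ + 2y₅ + y₆] = 0.05·(32.736) = 1.63680.

1.63680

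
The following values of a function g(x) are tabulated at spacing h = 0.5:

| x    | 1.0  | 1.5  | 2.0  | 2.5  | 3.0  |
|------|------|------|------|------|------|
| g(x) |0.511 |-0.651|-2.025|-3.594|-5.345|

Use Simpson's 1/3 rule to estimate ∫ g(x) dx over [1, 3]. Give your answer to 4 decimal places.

h = 0.5, n = 4.
(h/3)·[y₀ + 4y₁ + 2y₂ + 4y₃ + y₄] = 0.166667·(-25.864) = -4.3107.

-4.3107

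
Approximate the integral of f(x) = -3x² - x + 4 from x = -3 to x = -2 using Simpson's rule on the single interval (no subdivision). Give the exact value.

S = (b−a)/6 · [f(-3) + 4f(-2.5) + f(-2)] = 0.166667·[(-20) + 4·(-12.25) + (-6)] = -12.5.

-12.5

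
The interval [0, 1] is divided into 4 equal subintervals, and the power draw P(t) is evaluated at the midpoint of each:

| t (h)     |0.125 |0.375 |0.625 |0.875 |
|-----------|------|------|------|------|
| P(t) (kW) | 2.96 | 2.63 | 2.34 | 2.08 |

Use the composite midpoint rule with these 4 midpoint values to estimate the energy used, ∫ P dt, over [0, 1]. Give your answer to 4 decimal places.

2.5025

h = 0.25, n = 4.
h·[y(m₁) + y(m₂) + y(m₃) + y(m₄)] = 0.25·(10.01) = 2.5025.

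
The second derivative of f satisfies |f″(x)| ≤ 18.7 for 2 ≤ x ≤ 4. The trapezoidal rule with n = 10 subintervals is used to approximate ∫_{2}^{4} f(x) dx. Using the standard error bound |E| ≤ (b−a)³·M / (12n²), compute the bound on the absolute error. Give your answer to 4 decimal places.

0.1247

|E| ≤ (2)³·18.7 / (12·10²) = 149.6/1200 = 0.1247.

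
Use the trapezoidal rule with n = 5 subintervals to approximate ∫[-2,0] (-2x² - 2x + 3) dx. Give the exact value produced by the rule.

h = (0 − (-2))/5 = 0.4.
Nodes x₀,…,x₅ = -2, -1.6, -1.2, -0.8, -0.4, 0.
f(x) = -2x² - 2x + 3: f₀=-1, f₁=1.08, f₂=2.52, f₃=3.32, f₄=3.48, f₅=3.
(h/2)·[f₀ + 2f₁ + 2f₂ + 2f₃ + 2f₄ + f₅] = 0.2·(22.8) = 4.56.

4.56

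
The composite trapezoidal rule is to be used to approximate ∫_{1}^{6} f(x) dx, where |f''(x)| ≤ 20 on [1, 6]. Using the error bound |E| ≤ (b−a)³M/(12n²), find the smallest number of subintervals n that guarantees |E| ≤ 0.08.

52

Need 2500/(12n²) ≤ 0.08.
n² ≥ 2500/(12·0.08) = 2604.17 ⇒ n ≥ 51.0310, so the smallest n is 52.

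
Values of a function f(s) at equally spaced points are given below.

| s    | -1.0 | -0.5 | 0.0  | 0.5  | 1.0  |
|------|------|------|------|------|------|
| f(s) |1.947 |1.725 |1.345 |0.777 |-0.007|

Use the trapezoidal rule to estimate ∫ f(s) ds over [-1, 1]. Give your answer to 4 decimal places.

2.4085

h = 0.5, n = 4.
(h/2)·[y₀ + 2y₁ + 2y₂ + 2y₃ + y₄] = 0.25·(9.634) = 2.4085.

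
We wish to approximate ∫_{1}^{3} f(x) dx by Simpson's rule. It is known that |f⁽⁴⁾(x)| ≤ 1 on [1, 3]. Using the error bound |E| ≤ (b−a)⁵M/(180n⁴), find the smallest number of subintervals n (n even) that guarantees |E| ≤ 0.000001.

Need 32/(180n⁴) ≤ 0.000001.
n⁴ ≥ 32/(180·0.000001) = 177778 ⇒ n ≥ 20.5338, so the smallest even n is 22. (n must be even for Simpson's rule.)

22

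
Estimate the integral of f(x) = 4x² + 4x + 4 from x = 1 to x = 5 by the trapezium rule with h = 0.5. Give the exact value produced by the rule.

230

h = (5 − 1)/8 = 0.5.
Nodes x₀,…,x₈ = 1, 1.5, 2, 2.5, 3, 3.5, 4, 4.5, 5.
f(x) = 4x² + 4x + 4: f₀=12, f₁=19, f₂=28, f₃=39, f₄=52, f₅=67, f₆=84, f₇=103, f₈=124.
(h/2)·[f₀ + 2f₁ + 2f₂ + 2f₃ + 2f₄ + 2f₅ + 2f₆ + 2f₇ + f₈] = 0.25·(920) = 230.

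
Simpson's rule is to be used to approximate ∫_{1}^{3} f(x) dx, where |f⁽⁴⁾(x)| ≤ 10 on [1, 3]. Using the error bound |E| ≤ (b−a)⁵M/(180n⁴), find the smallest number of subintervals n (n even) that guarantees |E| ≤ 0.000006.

24

Need 320/(180n⁴) ≤ 0.000006.
n⁴ ≥ 320/(180·0.000006) = 296296 ⇒ n ≥ 23.3309, so the smallest even n is 24. (n must be even for Simpson's rule.)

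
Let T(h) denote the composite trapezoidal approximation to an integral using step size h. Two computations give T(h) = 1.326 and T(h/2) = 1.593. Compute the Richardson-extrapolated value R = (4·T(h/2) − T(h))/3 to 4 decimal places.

R = (4·T(h/2) − T(h)) / 3 = (4·1.593 − 1.326)/3 = (5.046)/3 = 1.6820.

1.6820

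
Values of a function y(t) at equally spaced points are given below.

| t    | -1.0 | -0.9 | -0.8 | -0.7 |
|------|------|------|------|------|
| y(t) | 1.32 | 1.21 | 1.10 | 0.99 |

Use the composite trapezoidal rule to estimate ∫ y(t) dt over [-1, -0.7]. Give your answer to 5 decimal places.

0.34650

h = 0.1, n = 3.
(h/2)·[y₀ + 2y₁ + 2y₂ + y₃] = 0.05·(6.93) = 0.34650.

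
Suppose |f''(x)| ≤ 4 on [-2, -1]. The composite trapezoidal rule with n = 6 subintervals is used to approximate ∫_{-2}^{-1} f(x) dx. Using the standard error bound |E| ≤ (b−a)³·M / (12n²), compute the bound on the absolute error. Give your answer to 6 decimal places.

0.009259

|E| ≤ (1)³·4 / (12·6²) = 4/432 = 0.009259.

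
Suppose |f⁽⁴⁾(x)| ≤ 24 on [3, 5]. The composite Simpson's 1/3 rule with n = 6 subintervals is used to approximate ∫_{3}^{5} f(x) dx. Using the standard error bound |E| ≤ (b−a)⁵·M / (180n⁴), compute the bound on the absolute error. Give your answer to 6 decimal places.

|E| ≤ (2)⁵·24 / (180·6⁴) = 768/233280 = 0.003292.

0.003292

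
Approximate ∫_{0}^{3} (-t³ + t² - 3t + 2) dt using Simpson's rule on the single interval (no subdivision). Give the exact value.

S = (b−a)/6 · [f(0) + 4f(1.5) + f(3)] = 0.5·[2 + 4·(-3.625) + (-25)] = -18.75.

-18.75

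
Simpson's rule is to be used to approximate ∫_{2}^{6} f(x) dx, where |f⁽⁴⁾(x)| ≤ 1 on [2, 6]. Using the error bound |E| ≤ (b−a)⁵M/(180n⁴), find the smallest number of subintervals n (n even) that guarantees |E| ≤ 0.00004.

20

Need 1024/(180n⁴) ≤ 0.00004.
n⁴ ≥ 1024/(180·0.00004) = 142222 ⇒ n ≥ 19.4197, so the smallest even n is 20. (n must be even for Simpson's rule.)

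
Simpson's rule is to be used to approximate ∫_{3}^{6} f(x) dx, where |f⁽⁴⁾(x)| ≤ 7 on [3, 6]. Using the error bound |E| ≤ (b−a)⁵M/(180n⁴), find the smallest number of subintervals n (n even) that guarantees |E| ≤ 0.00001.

Need 1701/(180n⁴) ≤ 0.00001.
n⁴ ≥ 1701/(180·0.00001) = 945000 ⇒ n ≥ 31.1787, so the smallest even n is 32. (n must be even for Simpson's rule.)

32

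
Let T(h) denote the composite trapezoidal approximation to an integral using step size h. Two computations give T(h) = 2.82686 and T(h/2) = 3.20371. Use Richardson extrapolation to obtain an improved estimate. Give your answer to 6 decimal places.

R = (4·T(h/2) − T(h)) / 3 = (4·3.20371 − 2.82686)/3 = (9.98798)/3 = 3.329327.

3.329327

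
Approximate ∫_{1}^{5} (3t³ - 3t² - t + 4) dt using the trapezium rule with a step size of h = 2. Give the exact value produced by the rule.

h = (5 − 1)/2 = 2.
Nodes t₀,…,t₂ = 1, 3, 5.
f(t) = 3t³ - 3t² - t + 4: f₀=3, f₁=55, f₂=299.
(h/2)·[f₀ + 2f₁ + f₂] = 1·(412) = 412.

412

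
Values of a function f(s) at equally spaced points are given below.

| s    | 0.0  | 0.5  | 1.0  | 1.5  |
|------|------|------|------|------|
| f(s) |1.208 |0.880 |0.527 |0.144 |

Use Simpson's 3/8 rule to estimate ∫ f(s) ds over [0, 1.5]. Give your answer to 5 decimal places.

h = 0.5, n = 3.
(3h/8)·[y₀ + 3y₁ + 3y₂ + y₃] = 0.1875·(5.573) = 1.04494.

1.04494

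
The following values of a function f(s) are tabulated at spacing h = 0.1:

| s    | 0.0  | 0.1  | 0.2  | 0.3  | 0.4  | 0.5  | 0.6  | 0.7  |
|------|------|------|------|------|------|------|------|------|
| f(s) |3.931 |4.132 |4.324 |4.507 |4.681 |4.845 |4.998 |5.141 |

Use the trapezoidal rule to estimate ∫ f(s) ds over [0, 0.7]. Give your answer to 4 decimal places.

h = 0.1, n = 7.
(h/2)·[y₀ + 2y₁ + 2y₂ + 2y₃ + 2y₄ + 2y₅ + 2y₆ + y₇] = 0.05·(64.046) = 3.2023.

3.2023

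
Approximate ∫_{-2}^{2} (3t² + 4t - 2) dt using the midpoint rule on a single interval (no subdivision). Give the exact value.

-8

M = (b−a)·f(0) = 4·(-2) = -8.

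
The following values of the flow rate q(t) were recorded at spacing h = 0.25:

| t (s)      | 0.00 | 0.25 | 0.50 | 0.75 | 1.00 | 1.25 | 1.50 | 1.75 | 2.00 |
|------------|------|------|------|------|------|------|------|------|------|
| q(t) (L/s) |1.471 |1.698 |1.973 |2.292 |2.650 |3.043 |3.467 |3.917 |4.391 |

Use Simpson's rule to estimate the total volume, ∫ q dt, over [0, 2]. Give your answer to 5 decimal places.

5.48683

h = 0.25, n = 8.
(h/3)·[y₀ + 4y₁ + 2y₂ + 4y₃ + 2y₄ + 4y₅ + 2y₆ + 4y₇ + y₈] = 0.083333·(65.842) = 5.48683.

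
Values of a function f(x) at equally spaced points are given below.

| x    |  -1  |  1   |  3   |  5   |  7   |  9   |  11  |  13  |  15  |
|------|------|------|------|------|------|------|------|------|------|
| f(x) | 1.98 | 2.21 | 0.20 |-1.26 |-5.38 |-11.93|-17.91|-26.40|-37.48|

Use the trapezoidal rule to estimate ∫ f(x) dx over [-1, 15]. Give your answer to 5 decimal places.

h = 2, n = 8.
(h/2)·[y₀ + 2y₁ + 2y₂ + 2y₃ + 2y₄ + 2y₅ + 2y₆ + 2y₇ + y₈] = 1·(-156.44) = -156.44000.

-156.44000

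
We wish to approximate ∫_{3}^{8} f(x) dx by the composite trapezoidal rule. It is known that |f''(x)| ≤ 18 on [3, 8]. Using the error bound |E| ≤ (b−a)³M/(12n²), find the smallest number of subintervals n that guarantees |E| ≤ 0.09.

46

Need 2250/(12n²) ≤ 0.09.
n² ≥ 2250/(12·0.09) = 2083.33 ⇒ n ≥ 45.6435, so the smallest n is 46.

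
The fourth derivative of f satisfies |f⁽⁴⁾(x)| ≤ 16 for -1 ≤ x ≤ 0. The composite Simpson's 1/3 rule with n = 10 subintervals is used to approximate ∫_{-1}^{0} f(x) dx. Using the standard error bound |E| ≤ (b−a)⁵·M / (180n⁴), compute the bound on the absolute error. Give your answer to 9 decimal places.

|E| ≤ (1)⁵·16 / (180·10⁴) = 16/1800000 = 0.000008889.

0.000008889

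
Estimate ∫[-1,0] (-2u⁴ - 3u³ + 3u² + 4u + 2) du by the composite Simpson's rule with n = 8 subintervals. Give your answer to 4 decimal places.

h = (0 − (-1))/8 = 0.125.
Nodes u₀,…,u₈ = -1, -0.875, -0.75, -0.625, -0.5, -0.375, -0.25, -0.125, 0.
f(u) = -2u⁴ - 3u³ + 3u² + 4u + 2: f₀=2, f₁=1.63427734375, f₂=1.3203125, f₃=1.09912109375, f₄=1, f₅=1.04052734375, f₆=1.2265625, f₇=1.55224609375, f₈=2.
(h/3)·[f₀ + 4f₁ + 2f₂ + 4f₃ + 2f₄ + 4f₅ + 2f₆ + 4f₇ + f₈] = 0.041667·(32.3984375) = 1.3499.

1.3499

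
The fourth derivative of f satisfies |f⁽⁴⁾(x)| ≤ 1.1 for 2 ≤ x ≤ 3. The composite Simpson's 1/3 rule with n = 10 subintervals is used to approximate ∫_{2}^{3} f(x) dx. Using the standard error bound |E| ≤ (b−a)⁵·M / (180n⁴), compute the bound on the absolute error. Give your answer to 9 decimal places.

|E| ≤ (1)⁵·1.1 / (180·10⁴) = 1.1/1800000 = 0.000000611.

0.000000611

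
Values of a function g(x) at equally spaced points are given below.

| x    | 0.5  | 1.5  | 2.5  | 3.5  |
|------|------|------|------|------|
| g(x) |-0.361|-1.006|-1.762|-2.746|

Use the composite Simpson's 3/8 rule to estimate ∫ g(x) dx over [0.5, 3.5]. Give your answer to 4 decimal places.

h = 1, n = 3.
(3h/8)·[y₀ + 3y₁ + 3y₂ + y₃] = 0.375·(-11.411) = -4.2791.

-4.2791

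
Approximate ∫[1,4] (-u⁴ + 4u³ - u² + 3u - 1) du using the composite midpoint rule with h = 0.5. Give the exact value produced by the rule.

49.70703125

h = (4 − 1)/6 = 0.5.
Midpoints m₁,…,m₆ = 1.25, 1.75, 2.25, 2.75, 3.25, 3.75.
f(m₁)=6.55859375, f(m₂)=13.24609375, f(m₃)=20.62109375, f(m₄)=25.68359375, f(m₅)=23.93359375, f(m₆)=9.37109375.
h·[f(m₁) + f(m₂) + f(m₃) + f(m₄) + f(m₅) + f(m₆)] = 0.5·(99.4140625) = 49.70703125.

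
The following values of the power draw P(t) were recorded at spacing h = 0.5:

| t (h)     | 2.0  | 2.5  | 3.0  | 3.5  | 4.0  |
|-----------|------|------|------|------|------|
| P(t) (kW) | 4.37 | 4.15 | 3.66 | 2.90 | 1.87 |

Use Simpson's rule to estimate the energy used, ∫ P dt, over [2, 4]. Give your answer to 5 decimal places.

h = 0.5, n = 4.
(h/3)·[y₀ + 4y₁ + 2y₂ + 4y₃ + y₄] = 0.166667·(41.76) = 6.96000.

6.96000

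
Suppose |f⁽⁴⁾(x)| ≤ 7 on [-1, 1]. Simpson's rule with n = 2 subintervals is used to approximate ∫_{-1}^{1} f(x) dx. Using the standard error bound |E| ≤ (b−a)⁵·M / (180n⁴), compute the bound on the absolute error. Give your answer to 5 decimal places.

|E| ≤ (2)⁵·7 / (180·2⁴) = 224/2880 = 0.07778.

0.07778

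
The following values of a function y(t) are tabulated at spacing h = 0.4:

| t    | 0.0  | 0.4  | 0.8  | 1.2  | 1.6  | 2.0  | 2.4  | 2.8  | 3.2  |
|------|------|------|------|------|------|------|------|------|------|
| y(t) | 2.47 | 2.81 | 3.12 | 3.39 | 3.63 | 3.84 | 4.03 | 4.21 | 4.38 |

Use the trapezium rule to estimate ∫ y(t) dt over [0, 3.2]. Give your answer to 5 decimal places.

h = 0.4, n = 8.
(h/2)·[y₀ + 2y₁ + 2y₂ + 2y₃ + 2y₄ + 2y₅ + 2y₆ + 2y₇ + y₈] = 0.2·(56.91) = 11.38200.

11.38200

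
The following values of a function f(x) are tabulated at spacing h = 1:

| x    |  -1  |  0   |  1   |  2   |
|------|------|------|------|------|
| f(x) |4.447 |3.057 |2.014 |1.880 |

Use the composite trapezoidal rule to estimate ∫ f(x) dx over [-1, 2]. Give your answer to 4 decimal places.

h = 1, n = 3.
(h/2)·[y₀ + 2y₁ + 2y₂ + y₃] = 0.5·(16.469) = 8.2345.

8.2345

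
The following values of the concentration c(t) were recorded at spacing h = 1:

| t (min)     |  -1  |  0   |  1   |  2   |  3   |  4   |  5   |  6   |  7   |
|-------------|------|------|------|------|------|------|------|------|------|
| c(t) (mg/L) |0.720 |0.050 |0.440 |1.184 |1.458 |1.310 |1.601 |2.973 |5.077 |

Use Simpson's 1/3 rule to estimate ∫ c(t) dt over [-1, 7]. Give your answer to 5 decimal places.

h = 1, n = 8.
(h/3)·[y₀ + 4y₁ + 2y₂ + 4y₃ + 2y₄ + 4y₅ + 2y₆ + 4y₇ + y₈] = 0.333333·(34.863) = 11.62100.

11.62100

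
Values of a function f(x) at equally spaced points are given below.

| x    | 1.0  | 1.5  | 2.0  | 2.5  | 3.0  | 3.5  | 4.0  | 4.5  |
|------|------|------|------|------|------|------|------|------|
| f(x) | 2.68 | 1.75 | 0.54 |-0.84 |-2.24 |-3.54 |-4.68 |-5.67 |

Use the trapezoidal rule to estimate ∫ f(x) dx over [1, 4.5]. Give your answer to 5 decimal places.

h = 0.5, n = 7.
(h/2)·[y₀ + 2y₁ + 2y₂ + 2y₃ + 2y₄ + 2y₅ + 2y₆ + y₇] = 0.25·(-21.01) = -5.25250.

-5.25250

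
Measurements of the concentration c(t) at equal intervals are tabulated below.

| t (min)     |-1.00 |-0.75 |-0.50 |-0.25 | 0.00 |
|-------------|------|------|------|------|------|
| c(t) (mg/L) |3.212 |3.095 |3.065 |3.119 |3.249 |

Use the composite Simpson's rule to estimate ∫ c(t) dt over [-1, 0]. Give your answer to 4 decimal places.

h = 0.25, n = 4.
(h/3)·[y₀ + 4y₁ + 2y₂ + 4y₃ + y₄] = 0.083333·(37.447) = 3.1206.

3.1206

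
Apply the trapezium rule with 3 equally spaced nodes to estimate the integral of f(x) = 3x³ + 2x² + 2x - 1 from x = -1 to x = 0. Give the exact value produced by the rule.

-2.1875

h = (0 − (-1))/2 = 0.5.
Nodes x₀,…,x₂ = -1, -0.5, 0.
f(x) = 3x³ + 2x² + 2x - 1: f₀=-4, f₁=-1.875, f₂=-1.
(h/2)·[f₀ + 2f₁ + f₂] = 0.25·(-8.75) = -2.1875.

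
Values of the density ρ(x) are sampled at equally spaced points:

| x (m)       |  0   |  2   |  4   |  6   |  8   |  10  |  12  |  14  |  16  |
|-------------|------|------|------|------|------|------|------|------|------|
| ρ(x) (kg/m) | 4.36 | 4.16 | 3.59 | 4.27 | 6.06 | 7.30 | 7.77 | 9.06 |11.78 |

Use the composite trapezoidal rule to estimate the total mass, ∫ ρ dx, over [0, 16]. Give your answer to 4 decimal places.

h = 2, n = 8.
(h/2)·[y₀ + 2y₁ + 2y₂ + 2y₃ + 2y₄ + 2y₅ + 2y₆ + 2y₇ + y₈] = 1·(100.56) = 100.5600.

100.5600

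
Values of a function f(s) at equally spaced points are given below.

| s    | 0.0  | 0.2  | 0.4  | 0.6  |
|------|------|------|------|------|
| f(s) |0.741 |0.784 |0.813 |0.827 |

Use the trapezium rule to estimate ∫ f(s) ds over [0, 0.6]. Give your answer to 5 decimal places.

0.47620

h = 0.2, n = 3.
(h/2)·[y₀ + 2y₁ + 2y₂ + y₃] = 0.1·(4.762) = 0.47620.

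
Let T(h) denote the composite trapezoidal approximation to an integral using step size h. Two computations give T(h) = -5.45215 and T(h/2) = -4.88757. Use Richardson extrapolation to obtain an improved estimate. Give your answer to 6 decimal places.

-4.699377

R = (4·T(h/2) − T(h)) / 3 = (4·(-4.88757) − (-5.45215))/3 = (-14.09813)/3 = -4.699377.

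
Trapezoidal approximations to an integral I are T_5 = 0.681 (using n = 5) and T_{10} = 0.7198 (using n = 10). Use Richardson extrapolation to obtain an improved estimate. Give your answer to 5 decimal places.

R = (4·T_{10} − T_5) / 3 = (4·0.7198 − 0.681)/3 = (2.1982)/3 = 0.73273.

0.73273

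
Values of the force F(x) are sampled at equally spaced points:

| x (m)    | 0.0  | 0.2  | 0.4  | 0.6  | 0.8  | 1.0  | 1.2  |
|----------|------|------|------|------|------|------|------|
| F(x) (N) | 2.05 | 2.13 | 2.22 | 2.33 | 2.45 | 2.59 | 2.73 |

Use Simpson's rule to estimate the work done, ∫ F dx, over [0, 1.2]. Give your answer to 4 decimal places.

2.8213

h = 0.2, n = 6.
(h/3)·[y₀ + 4y₁ + 2y₂ + 4y₃ + 2y₄ + 4y₅ + y₆] = 0.066667·(42.32) = 2.8213.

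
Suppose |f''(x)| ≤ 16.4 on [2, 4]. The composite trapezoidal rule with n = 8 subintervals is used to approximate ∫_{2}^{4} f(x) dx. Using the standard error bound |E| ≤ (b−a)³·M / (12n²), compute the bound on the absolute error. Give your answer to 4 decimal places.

|E| ≤ (2)³·16.4 / (12·8²) = 131.2/768 = 0.1708.

0.1708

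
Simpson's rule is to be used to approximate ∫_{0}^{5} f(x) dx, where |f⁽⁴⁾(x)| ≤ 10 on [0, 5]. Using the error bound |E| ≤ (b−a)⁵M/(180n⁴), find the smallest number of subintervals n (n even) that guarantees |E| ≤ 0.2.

6

Need 31250/(180n⁴) ≤ 0.2.
n⁴ ≥ 31250/(180·0.2) = 868.056 ⇒ n ≥ 5.4280, so the smallest even n is 6. (n must be even for Simpson's rule.)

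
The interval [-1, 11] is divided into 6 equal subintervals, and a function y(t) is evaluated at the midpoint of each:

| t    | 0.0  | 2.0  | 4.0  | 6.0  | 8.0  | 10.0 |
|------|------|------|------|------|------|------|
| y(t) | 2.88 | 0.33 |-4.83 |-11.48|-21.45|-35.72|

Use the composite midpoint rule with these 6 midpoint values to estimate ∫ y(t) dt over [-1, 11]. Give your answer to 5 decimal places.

-140.54000

h = 2, n = 6.
h·[y(m₁) + y(m₂) + y(m₃) + y(m₄) + y(m₅) + y(m₆)] = 2·(-70.27) = -140.54000.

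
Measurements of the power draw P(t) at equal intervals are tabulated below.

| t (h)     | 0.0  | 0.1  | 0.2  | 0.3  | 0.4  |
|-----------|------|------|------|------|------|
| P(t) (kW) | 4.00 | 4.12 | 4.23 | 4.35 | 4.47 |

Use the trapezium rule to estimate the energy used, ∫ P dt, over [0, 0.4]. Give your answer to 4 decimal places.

h = 0.1, n = 4.
(h/2)·[y₀ + 2y₁ + 2y₂ + 2y₃ + y₄] = 0.05·(33.87) = 1.6935.

1.6935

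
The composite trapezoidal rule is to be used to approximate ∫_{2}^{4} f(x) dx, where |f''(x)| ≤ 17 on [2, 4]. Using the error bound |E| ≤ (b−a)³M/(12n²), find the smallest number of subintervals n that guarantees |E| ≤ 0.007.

Need 136/(12n²) ≤ 0.007.
n² ≥ 136/(12·0.007) = 1619.05 ⇒ n ≥ 40.2374, so the smallest n is 41.

41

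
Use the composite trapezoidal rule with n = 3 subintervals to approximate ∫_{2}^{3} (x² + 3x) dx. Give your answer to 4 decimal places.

13.8519

h = (3 − 2)/3 = 0.333333.
Nodes x₀,…,x₃ = 2, 2.333333, 2.666667, 3.
f(x) = x² + 3x: f₀=10, f₁=12.444444, f₂=15.111111, f₃=18.
(h/2)·[f₀ + 2f₁ + 2f₂ + f₃] = 0.166667·(83.111111) = 13.8519.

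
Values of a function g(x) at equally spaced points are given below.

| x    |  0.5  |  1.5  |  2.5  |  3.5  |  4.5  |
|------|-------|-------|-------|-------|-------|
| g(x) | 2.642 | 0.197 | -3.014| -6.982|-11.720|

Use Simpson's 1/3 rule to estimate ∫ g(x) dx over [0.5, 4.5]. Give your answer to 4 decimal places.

h = 1, n = 4.
(h/3)·[y₀ + 4y₁ + 2y₂ + 4y₃ + y₄] = 0.333333·(-42.246) = -14.0820.

-14.0820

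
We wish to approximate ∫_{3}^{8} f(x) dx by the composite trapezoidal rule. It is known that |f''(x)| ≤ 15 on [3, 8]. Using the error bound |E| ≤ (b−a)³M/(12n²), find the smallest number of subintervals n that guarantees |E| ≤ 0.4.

Need 1875/(12n²) ≤ 0.4.
n² ≥ 1875/(12·0.4) = 390.625 ⇒ n ≥ 19.7642, so the smallest n is 20.

20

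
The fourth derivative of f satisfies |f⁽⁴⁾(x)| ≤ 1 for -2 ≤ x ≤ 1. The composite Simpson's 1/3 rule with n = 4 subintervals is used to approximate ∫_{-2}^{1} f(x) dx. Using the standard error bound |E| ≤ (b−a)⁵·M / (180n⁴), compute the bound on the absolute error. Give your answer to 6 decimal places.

|E| ≤ (3)⁵·1 / (180·4⁴) = 243/46080 = 0.005273.

0.005273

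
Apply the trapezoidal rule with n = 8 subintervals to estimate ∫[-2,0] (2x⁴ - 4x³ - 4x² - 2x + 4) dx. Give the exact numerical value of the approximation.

30.6328125

h = (0 − (-2))/8 = 0.25.
Nodes x₀,…,x₈ = -2, -1.75, -1.5, -1.25, -1, -0.75, -0.5, -0.25, 0.
f(x) = 2x⁴ - 4x³ - 4x² - 2x + 4: f₀=56, f₁=35.4453125, f₂=21.625, f₃=12.9453125, f₄=8, f₅=5.5703125, f₆=4.625, f₇=4.3203125, f₈=4.
(h/2)·[f₀ + 2f₁ + 2f₂ + 2f₃ + 2f₄ + 2f₅ + 2f₆ + 2f₇ + f₈] = 0.125·(245.0625) = 30.6328125.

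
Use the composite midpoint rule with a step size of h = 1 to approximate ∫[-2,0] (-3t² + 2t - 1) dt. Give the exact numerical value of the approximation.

-13.5

h = (0 − (-2))/2 = 1.
Midpoints m₁,…,m₂ = -1.5, -0.5.
f(m₁)=-10.75, f(m₂)=-2.75.
h·[f(m₁) + f(m₂)] = 1·(-13.5) = -13.5.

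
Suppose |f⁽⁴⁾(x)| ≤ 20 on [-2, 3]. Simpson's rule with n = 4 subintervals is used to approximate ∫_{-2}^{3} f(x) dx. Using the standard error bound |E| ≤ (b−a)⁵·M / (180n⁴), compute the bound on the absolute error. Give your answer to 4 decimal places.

1.3563

|E| ≤ (5)⁵·20 / (180·4⁴) = 62500/46080 = 1.3563.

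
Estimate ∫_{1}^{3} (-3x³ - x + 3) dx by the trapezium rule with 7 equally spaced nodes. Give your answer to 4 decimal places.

-58.6667

h = (3 − 1)/6 = 0.333333.
Nodes x₀,…,x₆ = 1, 1.333333, 1.666667, 2, 2.333333, 2.666667, 3.
f(x) = -3x³ - x + 3: f₀=-1, f₁=-5.444444, f₂=-12.555556, f₃=-23, f₄=-37.444444, f₅=-56.555556, f₆=-81.
(h/2)·[f₀ + 2f₁ + 2f₂ + 2f₃ + 2f₄ + 2f₅ + f₆] = 0.166667·(-352) = -58.6667.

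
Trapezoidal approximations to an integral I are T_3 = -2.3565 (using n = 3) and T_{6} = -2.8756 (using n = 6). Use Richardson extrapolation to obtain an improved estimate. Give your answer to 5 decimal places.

-3.04863

R = (4·T_{6} − T_3) / 3 = (4·(-2.8756) − (-2.3565))/3 = (-9.1459)/3 = -3.04863.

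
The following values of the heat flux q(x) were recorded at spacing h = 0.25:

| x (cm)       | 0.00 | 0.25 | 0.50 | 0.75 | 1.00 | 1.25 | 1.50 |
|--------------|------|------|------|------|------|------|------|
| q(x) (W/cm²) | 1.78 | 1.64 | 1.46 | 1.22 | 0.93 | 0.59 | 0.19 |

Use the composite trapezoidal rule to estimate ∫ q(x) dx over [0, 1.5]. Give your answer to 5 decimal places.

h = 0.25, n = 6.
(h/2)·[y₀ + 2y₁ + 2y₂ + 2y₃ + 2y₄ + 2y₅ + y₆] = 0.125·(13.65) = 1.70625.

1.70625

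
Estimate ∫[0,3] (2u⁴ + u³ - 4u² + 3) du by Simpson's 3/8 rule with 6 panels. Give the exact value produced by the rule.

h = (3 − 0)/6 = 0.5.
Nodes u₀,…,u₆ = 0, 0.5, 1, 1.5, 2, 2.5, 3.
f(u) = 2u⁴ + u³ - 4u² + 3: f₀=3, f₁=2.25, f₂=2, f₃=7.5, f₄=27, f₅=71.75, f₆=156.
(3h/8)·[f₀ + 3f₁ + 3f₂ + 2f₃ + 3f₄ + 3f₅ + f₆] = 0.1875·(483) = 90.5625.

90.5625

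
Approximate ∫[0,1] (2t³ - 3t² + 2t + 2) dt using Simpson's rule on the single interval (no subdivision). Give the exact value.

S = (b−a)/6 · [f(0) + 4f(0.5) + f(1)] = 0.166667·[2 + 4·2.5 + 3] = 2.5.

2.5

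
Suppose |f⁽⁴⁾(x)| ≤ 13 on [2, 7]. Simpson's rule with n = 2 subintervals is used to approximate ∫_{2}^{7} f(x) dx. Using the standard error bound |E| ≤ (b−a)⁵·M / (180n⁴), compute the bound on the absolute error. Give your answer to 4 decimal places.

14.1059

|E| ≤ (5)⁵·13 / (180·2⁴) = 40625/2880 = 14.1059.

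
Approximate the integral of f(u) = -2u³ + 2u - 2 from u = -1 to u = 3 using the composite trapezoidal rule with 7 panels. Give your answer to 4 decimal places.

-41.3061

h = (3 − (-1))/7 = 0.571429.
Nodes u₀,…,u₇ = -1, -0.428571, 0.142857, 0.714286, 1.285714, 1.857143, 2.428571, 3.
f(u) = -2u³ + 2u - 2: f₀=-2, f₁=-2.699708, f₂=-1.720117, f₃=-1.300292, f₄=-3.679300, f₅=-11.096210, f₆=-25.790087, f₇=-50.
(h/2)·[f₀ + 2f₁ + 2f₂ + 2f₃ + 2f₄ + 2f₅ + 2f₆ + f₇] = 0.285714·(-144.571429) = -41.3061.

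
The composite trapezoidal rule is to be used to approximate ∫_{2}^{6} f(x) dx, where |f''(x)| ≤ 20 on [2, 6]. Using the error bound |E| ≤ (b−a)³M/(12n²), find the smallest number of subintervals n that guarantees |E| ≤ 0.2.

24

Need 1280/(12n²) ≤ 0.2.
n² ≥ 1280/(12·0.2) = 533.333 ⇒ n ≥ 23.0940, so the smallest n is 24.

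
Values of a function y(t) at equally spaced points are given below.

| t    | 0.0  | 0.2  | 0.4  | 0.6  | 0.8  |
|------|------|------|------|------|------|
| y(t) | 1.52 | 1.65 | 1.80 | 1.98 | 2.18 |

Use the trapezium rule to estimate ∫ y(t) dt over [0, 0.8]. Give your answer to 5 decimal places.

h = 0.2, n = 4.
(h/2)·[y₀ + 2y₁ + 2y₂ + 2y₃ + y₄] = 0.1·(14.56) = 1.45600.

1.45600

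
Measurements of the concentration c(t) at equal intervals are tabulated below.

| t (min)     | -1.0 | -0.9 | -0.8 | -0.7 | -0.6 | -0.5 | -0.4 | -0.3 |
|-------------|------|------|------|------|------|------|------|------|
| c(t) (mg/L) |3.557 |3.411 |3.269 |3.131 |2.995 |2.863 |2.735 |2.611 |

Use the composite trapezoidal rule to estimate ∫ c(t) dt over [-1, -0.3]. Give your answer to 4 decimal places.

h = 0.1, n = 7.
(h/2)·[y₀ + 2y₁ + 2y₂ + 2y₃ + 2y₄ + 2y₅ + 2y₆ + y₇] = 0.05·(42.976) = 2.1488.

2.1488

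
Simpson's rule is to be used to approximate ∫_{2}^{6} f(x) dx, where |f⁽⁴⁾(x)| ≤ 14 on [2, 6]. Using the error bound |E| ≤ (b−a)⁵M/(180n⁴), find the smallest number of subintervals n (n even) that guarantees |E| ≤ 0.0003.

Need 14336/(180n⁴) ≤ 0.0003.
n⁴ ≥ 14336/(180·0.0003) = 265481 ⇒ n ≥ 22.6991, so the smallest even n is 24. (n must be even for Simpson's rule.)

24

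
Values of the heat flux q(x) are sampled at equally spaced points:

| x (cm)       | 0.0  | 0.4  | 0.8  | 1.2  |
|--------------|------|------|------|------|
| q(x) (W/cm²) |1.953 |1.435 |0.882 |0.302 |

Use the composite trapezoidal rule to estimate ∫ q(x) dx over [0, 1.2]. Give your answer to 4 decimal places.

1.3778

h = 0.4, n = 3.
(h/2)·[y₀ + 2y₁ + 2y₂ + y₃] = 0.2·(6.889) = 1.3778.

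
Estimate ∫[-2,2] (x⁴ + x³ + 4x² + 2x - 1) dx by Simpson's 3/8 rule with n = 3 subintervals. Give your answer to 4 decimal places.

h = (2 − (-2))/3 = 1.333333.
Nodes x₀,…,x₃ = -2, -0.666667, 0.666667, 2.
f(x) = x⁴ + x³ + 4x² + 2x - 1: f₀=19, f₁=-0.654321, f₂=2.604938, f₃=43.
(3h/8)·[f₀ + 3f₁ + 3f₂ + f₃] = 0.5·(67.851852) = 33.9259.

33.9259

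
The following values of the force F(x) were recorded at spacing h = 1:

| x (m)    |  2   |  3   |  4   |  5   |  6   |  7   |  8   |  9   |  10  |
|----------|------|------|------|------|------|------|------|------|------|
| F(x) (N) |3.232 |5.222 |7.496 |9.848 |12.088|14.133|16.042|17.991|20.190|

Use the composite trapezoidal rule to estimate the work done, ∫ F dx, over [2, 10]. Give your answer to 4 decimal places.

94.5310

h = 1, n = 8.
(h/2)·[y₀ + 2y₁ + 2y₂ + 2y₃ + 2y₄ + 2y₅ + 2y₆ + 2y₇ + y₈] = 0.5·(189.062) = 94.5310.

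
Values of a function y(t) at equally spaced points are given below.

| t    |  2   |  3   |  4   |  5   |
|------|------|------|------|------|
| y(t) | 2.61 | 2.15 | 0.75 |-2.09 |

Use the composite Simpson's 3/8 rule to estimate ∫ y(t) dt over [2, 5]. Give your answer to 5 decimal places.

h = 1, n = 3.
(3h/8)·[y₀ + 3y₁ + 3y₂ + y₃] = 0.375·(9.22) = 3.45750.

3.45750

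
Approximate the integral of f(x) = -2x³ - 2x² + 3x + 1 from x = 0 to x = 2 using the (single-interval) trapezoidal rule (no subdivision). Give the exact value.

-16

T = (b−a)/2 · [f(0) + f(2)] = 1·[1 + (-17)] = -16.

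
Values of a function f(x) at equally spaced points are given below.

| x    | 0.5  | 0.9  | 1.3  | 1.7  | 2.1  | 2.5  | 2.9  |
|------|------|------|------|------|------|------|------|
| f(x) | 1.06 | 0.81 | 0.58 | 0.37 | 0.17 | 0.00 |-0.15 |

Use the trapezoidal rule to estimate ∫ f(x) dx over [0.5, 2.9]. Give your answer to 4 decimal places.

0.9540

h = 0.4, n = 6.
(h/2)·[y₀ + 2y₁ + 2y₂ + 2y₃ + 2y₄ + 2y₅ + y₆] = 0.2·(4.77) = 0.9540.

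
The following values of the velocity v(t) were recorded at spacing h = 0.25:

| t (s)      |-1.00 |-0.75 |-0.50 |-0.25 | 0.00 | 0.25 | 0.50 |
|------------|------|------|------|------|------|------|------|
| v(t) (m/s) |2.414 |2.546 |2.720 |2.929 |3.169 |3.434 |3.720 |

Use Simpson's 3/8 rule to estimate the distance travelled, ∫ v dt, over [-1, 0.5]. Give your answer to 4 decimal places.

h = 0.25, n = 6.
(3h/8)·[y₀ + 3y₁ + 3y₂ + 2y₃ + 3y₄ + 3y₅ + y₆] = 0.09375·(47.599) = 4.4624.

4.4624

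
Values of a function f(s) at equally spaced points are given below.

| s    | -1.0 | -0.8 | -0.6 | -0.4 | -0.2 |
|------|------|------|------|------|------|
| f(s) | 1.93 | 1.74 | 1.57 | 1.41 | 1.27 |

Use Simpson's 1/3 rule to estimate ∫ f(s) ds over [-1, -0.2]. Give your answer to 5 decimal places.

h = 0.2, n = 4.
(h/3)·[y₀ + 4y₁ + 2y₂ + 4y₃ + y₄] = 0.066667·(18.94) = 1.26267.

1.26267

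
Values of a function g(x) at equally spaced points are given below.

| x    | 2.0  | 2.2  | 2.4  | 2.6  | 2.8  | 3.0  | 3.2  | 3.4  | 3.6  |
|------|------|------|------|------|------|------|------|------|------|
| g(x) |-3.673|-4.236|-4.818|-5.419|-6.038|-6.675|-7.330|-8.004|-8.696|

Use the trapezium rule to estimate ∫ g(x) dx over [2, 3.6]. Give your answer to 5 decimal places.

-9.74090

h = 0.2, n = 8.
(h/2)·[y₀ + 2y₁ + 2y₂ + 2y₃ + 2y₄ + 2y₅ + 2y₆ + 2y₇ + y₈] = 0.1·(-97.409) = -9.74090.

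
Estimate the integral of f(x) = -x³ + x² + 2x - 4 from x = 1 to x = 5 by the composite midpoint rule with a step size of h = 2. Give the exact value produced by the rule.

-96

h = (5 − 1)/2 = 2.
Midpoints m₁,…,m₂ = 2, 4.
f(m₁)=-4, f(m₂)=-44.
h·[f(m₁) + f(m₂)] = 2·(-48) = -96.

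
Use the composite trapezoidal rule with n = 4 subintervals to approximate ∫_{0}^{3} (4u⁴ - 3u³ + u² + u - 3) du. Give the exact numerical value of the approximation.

h = (3 − 0)/4 = 0.75.
Nodes u₀,…,u₄ = 0, 0.75, 1.5, 2.25, 3.
f(u) = 4u⁴ - 3u³ + u² + u - 3: f₀=-3, f₁=-1.6875, f₂=10.875, f₃=72.65625, f₄=252.
(h/2)·[f₀ + 2f₁ + 2f₂ + 2f₃ + f₄] = 0.375·(412.6875) = 154.7578125.

154.7578125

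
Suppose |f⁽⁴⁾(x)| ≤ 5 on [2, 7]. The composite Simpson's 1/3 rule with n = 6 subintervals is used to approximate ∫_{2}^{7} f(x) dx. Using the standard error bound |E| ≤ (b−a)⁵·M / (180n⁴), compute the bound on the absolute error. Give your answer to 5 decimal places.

0.06698

|E| ≤ (5)⁵·5 / (180·6⁴) = 15625/233280 = 0.06698.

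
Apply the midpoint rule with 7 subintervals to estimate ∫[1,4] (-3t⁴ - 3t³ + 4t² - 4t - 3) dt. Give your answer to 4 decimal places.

-753.4237

h = (4 − 1)/7 = 0.428571.
Midpoints m₁,…,m₇ = 1.214286, 1.642857, 2.071429, 2.5, 2.928571, 3.357143, 3.785714.
f(m₁)=-13.852900, f(m₂)=-33.931096, f(m₃)=-76.020122, f(m₄)=-152.0625, f(m₅)=-276.429743, f(m₆)=-465.922350, f(m₇)=-739.769809.
h·[f(m₁) + f(m₂) + f(m₃) + f(m₄) + f(m₅) + f(m₆) + f(m₇)] = 0.428571·(-1757.988520) = -753.4237.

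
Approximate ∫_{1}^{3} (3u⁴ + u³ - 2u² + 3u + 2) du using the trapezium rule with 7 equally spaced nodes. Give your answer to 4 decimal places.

166.9012

h = (3 − 1)/6 = 0.333333.
Nodes u₀,…,u₆ = 1, 1.333333, 1.666667, 2, 2.333333, 2.666667, 3.
f(u) = 3u⁴ + u³ - 2u² + 3u + 2: f₀=7, f₁=14.296296, f₂=29.222222, f₃=56, f₄=99.740741, f₅=166.444444, f₆=263.
(h/2)·[f₀ + 2f₁ + 2f₂ + 2f₃ + 2f₄ + 2f₅ + f₆] = 0.166667·(1001.407407) = 166.9012.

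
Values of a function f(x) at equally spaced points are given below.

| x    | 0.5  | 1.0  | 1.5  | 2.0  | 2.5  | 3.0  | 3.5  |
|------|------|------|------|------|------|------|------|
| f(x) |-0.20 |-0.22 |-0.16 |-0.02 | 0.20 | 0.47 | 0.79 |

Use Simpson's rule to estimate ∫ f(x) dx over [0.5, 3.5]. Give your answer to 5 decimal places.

0.26500

h = 0.5, n = 6.
(h/3)·[y₀ + 4y₁ + 2y₂ + 4y₃ + 2y₄ + 4y₅ + y₆] = 0.166667·(1.59) = 0.26500.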